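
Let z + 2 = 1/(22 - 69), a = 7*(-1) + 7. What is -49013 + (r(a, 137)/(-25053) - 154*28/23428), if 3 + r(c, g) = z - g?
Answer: -112674186715018/2298854929 ≈ -49013.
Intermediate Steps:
a = 0 (a = -7 + 7 = 0)
z = -95/47 (z = -2 + 1/(22 - 69) = -2 + 1/(-47) = -2 - 1/47 = -95/47 ≈ -2.0213)
r(c, g) = -236/47 - g (r(c, g) = -3 + (-95/47 - g) = -236/47 - g)
-49013 + (r(a, 137)/(-25053) - 154*28/23428) = -49013 + ((-236/47 - 1*137)/(-25053) - 154*28/23428) = -49013 + ((-236/47 - 137)*(-1/25053) - 4312*1/23428) = -49013 + (-6675/47*(-1/25053) - 1078/5857) = -49013 + (2225/392497 - 1078/5857) = -49013 - 410079941/2298854929 = -112674186715018/2298854929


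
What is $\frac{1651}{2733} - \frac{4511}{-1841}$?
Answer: $\frac{15368054}{5031453} \approx 3.0544$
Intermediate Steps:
$\frac{1651}{2733} - \frac{4511}{-1841} = 1651 \cdot \frac{1}{2733} - - \frac{4511}{1841} = \frac{1651}{2733} + \frac{4511}{1841} = \frac{15368054}{5031453}$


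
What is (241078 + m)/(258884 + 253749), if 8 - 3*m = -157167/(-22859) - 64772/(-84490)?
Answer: 232803945773207/495038643422015 ≈ 0.47027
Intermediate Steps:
m = 115198717/965678455 (m = 8/3 - (-157167/(-22859) - 64772/(-84490))/3 = 8/3 - (-157167*(-1/22859) - 64772*(-1/84490))/3 = 8/3 - (157167/22859 + 32386/42245)/3 = 8/3 - ⅓*7379831489/965678455 = 8/3 - 7379831489/2897035365 = 115198717/965678455 ≈ 0.11929)
(241078 + m)/(258884 + 253749) = (241078 + 115198717/965678455)/(258884 + 253749) = (232803945773207/965678455)/512633 = (232803945773207/965678455)*(1/512633) = 232803945773207/495038643422015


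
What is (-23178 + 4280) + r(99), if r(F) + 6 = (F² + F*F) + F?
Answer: 797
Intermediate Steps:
r(F) = -6 + F + 2*F² (r(F) = -6 + ((F² + F*F) + F) = -6 + ((F² + F²) + F) = -6 + (2*F² + F) = -6 + (F + 2*F²) = -6 + F + 2*F²)
(-23178 + 4280) + r(99) = (-23178 + 4280) + (-6 + 99 + 2*99²) = -18898 + (-6 + 99 + 2*9801) = -18898 + (-6 + 99 + 19602) = -18898 + 19695 = 797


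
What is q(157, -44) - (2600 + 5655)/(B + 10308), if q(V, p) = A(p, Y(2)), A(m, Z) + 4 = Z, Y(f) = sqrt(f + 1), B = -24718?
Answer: -9877/2882 + sqrt(3) ≈ -1.6951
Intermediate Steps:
Y(f) = sqrt(1 + f)
A(m, Z) = -4 + Z
q(V, p) = -4 + sqrt(3) (q(V, p) = -4 + sqrt(1 + 2) = -4 + sqrt(3))
q(157, -44) - (2600 + 5655)/(B + 10308) = (-4 + sqrt(3)) - (2600 + 5655)/(-24718 + 10308) = (-4 + sqrt(3)) - 8255/(-14410) = (-4 + sqrt(3)) - 8255*(-1)/14410 = (-4 + sqrt(3)) - 1*(-1651/2882) = (-4 + sqrt(3)) + 1651/2882 = -9877/2882 + sqrt(3)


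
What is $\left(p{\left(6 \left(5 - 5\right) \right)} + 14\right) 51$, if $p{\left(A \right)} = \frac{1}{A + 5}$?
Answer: $\frac{3621}{5} \approx 724.2$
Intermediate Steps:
$p{\left(A \right)} = \frac{1}{5 + A}$
$\left(p{\left(6 \left(5 - 5\right) \right)} + 14\right) 51 = \left(\frac{1}{5 + 6 \left(5 - 5\right)} + 14\right) 51 = \left(\frac{1}{5 + 6 \cdot 0} + 14\right) 51 = \left(\frac{1}{5 + 0} + 14\right) 51 = \left(\frac{1}{5} + 14\right) 51 = \frac{71}{5} \cdot 51 = \frac{3621}{5}$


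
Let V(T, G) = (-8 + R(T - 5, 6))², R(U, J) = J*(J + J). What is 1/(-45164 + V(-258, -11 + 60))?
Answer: -1/41068 ≈ -2.4350e-5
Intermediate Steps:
R(U, J) = 2*J² (R(U, J) = J*(2*J) = 2*J²)
V(T, G) = 4096 (V(T, G) = (-8 + 2*6²)² = (-8 + 2*36)² = (-8 + 72)² = 64² = 4096)
1/(-45164 + V(-258, -11 + 60)) = 1/(-45164 + 4096) = 1/(-41068) = -1/41068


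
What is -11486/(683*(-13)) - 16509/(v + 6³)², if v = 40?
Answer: 606163085/581894144 ≈ 1.0417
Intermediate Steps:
-11486/(683*(-13)) - 16509/(v + 6³)² = -11486/(683*(-13)) - 16509/(40 + 6³)² = -11486/(-8879) - 16509/(40 + 216)² = -11486*(-1/8879) - 16509/(256²) = 11486/8879 - 16509/65536 = 606163085/581894144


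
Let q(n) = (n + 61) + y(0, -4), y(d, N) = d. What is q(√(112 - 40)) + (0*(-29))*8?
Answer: 61 + 6*√2 ≈ 69.485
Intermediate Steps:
q(n) = 61 + n (q(n) = (n + 61) + 0 = (61 + n) + 0 = 61 + n)
q(√(112 - 40)) + (0*(-29))*8 = (61 + √(112 - 40)) + (0*(-29))*8 = (61 + √72) + 0*8 = (61 + 6*√2) + 0 = 61 + 6*√2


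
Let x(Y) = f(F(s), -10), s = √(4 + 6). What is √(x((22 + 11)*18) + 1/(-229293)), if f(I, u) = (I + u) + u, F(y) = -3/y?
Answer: √(-11683398069700 - 175250932830*√10)/764310 ≈ 4.577*I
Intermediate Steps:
s = √10 ≈ 3.1623
f(I, u) = I + 2*u
x(Y) = -20 - 3*√10/10 (x(Y) = -3*√10/10 + 2*(-10) = -3*√10/10 - 20 = -20 - 3*√10/10)
√(x((22 + 11)*18) + 1/(-229293)) = √((-20 - 3*√10/10) + 1/(-229293)) = √((-20 - 3*√10/10) - 1/229293) = √(-4585861/229293 - 3*√10/10)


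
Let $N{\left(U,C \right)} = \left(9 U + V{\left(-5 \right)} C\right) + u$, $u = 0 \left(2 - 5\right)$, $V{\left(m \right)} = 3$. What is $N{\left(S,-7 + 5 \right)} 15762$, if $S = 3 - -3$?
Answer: $756576$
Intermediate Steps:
$S = 6$ ($S = 3 + 3 = 6$)
$u = 0$ ($u = 0 \left(-3\right) = 0$)
$N{\left(U,C \right)} = 3 C + 9 U$ ($N{\left(U,C \right)} = \left(9 U + 3 C\right) + 0 = \left(3 C + 9 U\right) + 0 = 3 C + 9 U$)
$N{\left(S,-7 + 5 \right)} 15762 = \left(3 \left(-7 + 5\right) + 9 \cdot 6\right) 15762 = \left(3 \left(-2\right) + 54\right) 15762 = \left(-6 + 54\right) 15762 = 48 \cdot 15762 = 756576$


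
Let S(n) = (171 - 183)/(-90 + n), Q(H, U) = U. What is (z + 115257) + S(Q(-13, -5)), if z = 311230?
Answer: 40516277/95 ≈ 4.2649e+5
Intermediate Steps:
S(n) = -12/(-90 + n)
(z + 115257) + S(Q(-13, -5)) = (311230 + 115257) - 12/(-90 - 5) = 426487 - 12/(-95) = 426487 - 12*(-1/95) = 426487 + 12/95 = 40516277/95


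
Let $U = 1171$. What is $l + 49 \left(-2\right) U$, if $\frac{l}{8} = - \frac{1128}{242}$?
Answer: $- \frac{13890230}{121} \approx -1.148 \cdot 10^{5}$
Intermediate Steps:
$l = - \frac{4512}{121}$ ($l = 8 \left(- \frac{1128}{242}\right) = 8 \left(\left(-1128\right) \frac{1}{242}\right) = 8 \left(- \frac{564}{121}\right) = - \frac{4512}{121} \approx -37.289$)
$l + 49 \left(-2\right) U = - \frac{4512}{121} + 49 \left(-2\right) 1171 = - \frac{4512}{121} - 114758 = - \frac{13890230}{121}$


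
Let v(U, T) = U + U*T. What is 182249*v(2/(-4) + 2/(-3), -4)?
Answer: 1275743/2 ≈ 6.3787e+5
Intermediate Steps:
v(U, T) = U + T*U
182249*v(2/(-4) + 2/(-3), -4) = 182249*((2/(-4) + 2/(-3))*(1 - 4)) = 182249*((2*(-1/4) + 2*(-1/3))*(-3)) = 182249*((-1/2 - 2/3)*(-3)) = 182249*(-7/6*(-3)) = 182249*(7/2) = 1275743/2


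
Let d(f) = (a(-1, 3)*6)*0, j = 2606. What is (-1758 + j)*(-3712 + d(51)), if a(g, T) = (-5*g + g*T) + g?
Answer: -3147776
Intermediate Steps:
a(g, T) = -4*g + T*g (a(g, T) = (-5*g + T*g) + g = -4*g + T*g)
d(f) = 0 (d(f) = (-(-4 + 3)*6)*0 = (-1*(-1)*6)*0 = (1*6)*0 = 6*0 = 0)
(-1758 + j)*(-3712 + d(51)) = (-1758 + 2606)*(-3712 + 0) = 848*(-3712) = -3147776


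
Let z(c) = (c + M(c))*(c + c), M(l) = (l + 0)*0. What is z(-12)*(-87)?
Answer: -25056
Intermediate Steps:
M(l) = 0 (M(l) = l*0 = 0)
z(c) = 2*c² (z(c) = (c + 0)*(c + c) = c*(2*c) = 2*c²)
z(-12)*(-87) = (2*(-12)²)*(-87) = (2*144)*(-87) = 288*(-87) = -25056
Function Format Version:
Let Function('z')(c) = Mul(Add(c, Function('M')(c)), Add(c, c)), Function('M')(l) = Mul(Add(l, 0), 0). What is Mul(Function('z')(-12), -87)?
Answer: -25056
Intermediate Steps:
Function('M')(l) = 0 (Function('M')(l) = Mul(l, 0) = 0)
Function('z')(c) = Mul(2, Pow(c, 2)) (Function('z')(c) = Mul(Add(c, 0), Add(c, c)) = Mul(c, Mul(2, c)) = Mul(2, Pow(c, 2)))
Mul(Function('z')(-12), -87) = Mul(Mul(2, Pow(-12, 2)), -87) = Mul(Mul(2, 144), -87) = Mul(288, -87) = -25056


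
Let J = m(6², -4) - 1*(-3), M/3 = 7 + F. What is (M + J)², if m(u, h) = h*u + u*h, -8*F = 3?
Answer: 4498641/64 ≈ 70291.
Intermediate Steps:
F = -3/8 (F = -⅛*3 = -3/8 ≈ -0.37500)
M = 159/8 (M = 3*(7 - 3/8) = 3*(53/8) = 159/8 ≈ 19.875)
m(u, h) = 2*h*u (m(u, h) = h*u + h*u = 2*h*u)
J = -285 (J = 2*(-4)*6² - 1*(-3) = 2*(-4)*36 + 3 = -288 + 3 = -285)
(M + J)² = (159/8 - 285)² = (-2121/8)² = 4498641/64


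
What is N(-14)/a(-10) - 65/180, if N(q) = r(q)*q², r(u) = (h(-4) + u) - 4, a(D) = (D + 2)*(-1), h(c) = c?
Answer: -19417/36 ≈ -539.36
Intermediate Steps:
a(D) = -2 - D (a(D) = (2 + D)*(-1) = -2 - D)
r(u) = -8 + u (r(u) = (-4 + u) - 4 = -8 + u)
N(q) = q²*(-8 + q) (N(q) = (-8 + q)*q² = q²*(-8 + q))
N(-14)/a(-10) - 65/180 = ((-14)²*(-8 - 14))/(-2 - 1*(-10)) - 65/180 = (196*(-22))/(-2 + 10) - 65*1/180 = -4312/8 - 13/36 = -4312*⅛ - 13/36 = -539 - 13/36 = -19417/36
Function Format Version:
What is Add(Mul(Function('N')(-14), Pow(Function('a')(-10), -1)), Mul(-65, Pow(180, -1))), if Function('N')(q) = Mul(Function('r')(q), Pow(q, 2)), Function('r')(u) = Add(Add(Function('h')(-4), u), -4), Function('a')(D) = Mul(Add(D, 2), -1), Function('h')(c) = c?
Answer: Rational(-19417, 36) ≈ -539.36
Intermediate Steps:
Function('a')(D) = Add(-2, Mul(-1, D)) (Function('a')(D) = Mul(Add(2, D), -1) = Add(-2, Mul(-1, D)))
Function('r')(u) = Add(-8, u) (Function('r')(u) = Add(Add(-4, u), -4) = Add(-8, u))
Function('N')(q) = Mul(Pow(q, 2), Add(-8, q)) (Function('N')(q) = Mul(Add(-8, q), Pow(q, 2)) = Mul(Pow(q, 2), Add(-8, q)))
Add(Mul(Function('N')(-14), Pow(Function('a')(-10), -1)), Mul(-65, Pow(180, -1))) = Add(Mul(Mul(Pow(-14, 2), Add(-8, -14)), Pow(Add(-2, Mul(-1, -10)), -1)), Mul(-65, Pow(180, -1))) = Add(Mul(Mul(196, -22), Pow(Add(-2, 10), -1)), Mul(-65, Rational(1, 180))) = Add(Mul(-4312, Pow(8, -1)), Rational(-13, 36)) = Add(Mul(-4312, Rational(1, 8)), Rational(-13, 36)) = Add(-539, Rational(-13, 36)) = Rational(-19417, 36)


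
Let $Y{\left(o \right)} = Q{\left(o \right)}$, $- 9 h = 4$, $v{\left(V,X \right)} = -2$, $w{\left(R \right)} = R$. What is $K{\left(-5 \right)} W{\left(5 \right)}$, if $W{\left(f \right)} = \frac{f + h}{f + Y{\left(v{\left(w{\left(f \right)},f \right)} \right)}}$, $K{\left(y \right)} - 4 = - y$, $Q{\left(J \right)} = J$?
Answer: $\frac{41}{3} \approx 13.667$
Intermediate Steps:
$h = - \frac{4}{9}$ ($h = \left(- \frac{1}{9}\right) 4 = - \frac{4}{9} \approx -0.44444$)
$Y{\left(o \right)} = o$
$K{\left(y \right)} = 4 - y$
$W{\left(f \right)} = \frac{- \frac{4}{9} + f}{-2 + f}$ ($W{\left(f \right)} = \frac{f - \frac{4}{9}}{f - 2} = \frac{- \frac{4}{9} + f}{-2 + f}$)
$K{\left(-5 \right)} W{\left(5 \right)} = \left(4 - -5\right) \frac{- \frac{4}{9} + 5}{-2 + 5} = \left(4 + 5\right) \frac{1}{3} \cdot \frac{41}{9} = 9 \cdot \frac{1}{3} \cdot \frac{41}{9} = 9 \cdot \frac{41}{27} = \frac{41}{3}$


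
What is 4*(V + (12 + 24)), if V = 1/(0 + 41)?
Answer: 5908/41 ≈ 144.10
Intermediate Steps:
V = 1/41 ≈ 0.024390
4*(V + (12 + 24)) = 4*(1/41 + (12 + 24)) = 4*(1/41 + 36) = 4*(1477/41) = 5908/41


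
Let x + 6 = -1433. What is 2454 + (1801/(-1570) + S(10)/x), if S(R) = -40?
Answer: 5541621581/2259230 ≈ 2452.9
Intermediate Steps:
x = -1439 (x = -6 - 1433 = -1439)
2454 + (1801/(-1570) + S(10)/x) = 2454 + (1801/(-1570) - 40/(-1439)) = 2454 + (1801*(-1/1570) - 40*(-1/1439)) = 2454 + (-1801/1570 + 40/1439) = 2454 - 2528839/2259230 = 5541621581/2259230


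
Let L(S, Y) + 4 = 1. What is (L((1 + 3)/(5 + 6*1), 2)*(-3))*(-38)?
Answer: -342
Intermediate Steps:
L(S, Y) = -3 (L(S, Y) = -4 + 1 = -3)
(L((1 + 3)/(5 + 6*1), 2)*(-3))*(-38) = -3*(-3)*(-38) = 9*(-38) = -342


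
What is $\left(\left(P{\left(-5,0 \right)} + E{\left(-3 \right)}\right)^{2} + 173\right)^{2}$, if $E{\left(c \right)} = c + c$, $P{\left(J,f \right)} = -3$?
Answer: $64516$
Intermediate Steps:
$E{\left(c \right)} = 2 c$
$\left(\left(P{\left(-5,0 \right)} + E{\left(-3 \right)}\right)^{2} + 173\right)^{2} = \left(\left(-3 + 2 \left(-3\right)\right)^{2} + 173\right)^{2} = \left(\left(-3 - 6\right)^{2} + 173\right)^{2} = \left(\left(-9\right)^{2} + 173\right)^{2} = \left(81 + 173\right)^{2} = 254^{2} = 64516$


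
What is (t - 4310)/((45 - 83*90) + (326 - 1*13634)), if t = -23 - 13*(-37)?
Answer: 1284/6911 ≈ 0.18579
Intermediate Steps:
t = 458 (t = -23 + 481 = 458)
(t - 4310)/((45 - 83*90) + (326 - 1*13634)) = (458 - 4310)/((45 - 83*90) + (326 - 1*13634)) = -3852/((45 - 7470) + (326 - 13634)) = -3852/(-7425 - 13308) = -3852/(-20733) = -3852*(-1/20733) = 1284/6911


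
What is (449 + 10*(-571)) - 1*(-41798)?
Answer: 36537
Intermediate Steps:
(449 + 10*(-571)) - 1*(-41798) = (449 - 5710) + 41798 = -5261 + 41798 = 36537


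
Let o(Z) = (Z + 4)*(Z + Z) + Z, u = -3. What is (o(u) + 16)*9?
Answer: 63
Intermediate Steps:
o(Z) = Z + 2*Z*(4 + Z) (o(Z) = (4 + Z)*(2*Z) + Z = 2*Z*(4 + Z) + Z = Z + 2*Z*(4 + Z))
(o(u) + 16)*9 = (-3*(9 + 2*(-3)) + 16)*9 = (-3*(9 - 6) + 16)*9 = (-3*3 + 16)*9 = (-9 + 16)*9 = 7*9 = 63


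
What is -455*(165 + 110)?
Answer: -125125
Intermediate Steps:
-455*(165 + 110) = -455*275 = -125125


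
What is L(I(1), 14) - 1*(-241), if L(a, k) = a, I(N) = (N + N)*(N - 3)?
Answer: 237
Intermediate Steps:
I(N) = 2*N*(-3 + N) (I(N) = (2*N)*(-3 + N) = 2*N*(-3 + N))
L(I(1), 14) - 1*(-241) = 2*1*(-3 + 1) - 1*(-241) = 2*1*(-2) + 241 = -4 + 241 = 237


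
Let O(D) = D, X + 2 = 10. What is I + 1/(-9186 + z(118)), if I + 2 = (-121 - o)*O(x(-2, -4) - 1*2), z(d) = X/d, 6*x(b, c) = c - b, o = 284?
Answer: 511077651/541970 ≈ 943.00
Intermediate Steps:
X = 8 (X = -2 + 10 = 8)
x(b, c) = -b/6 + c/6 (x(b, c) = (c - b)/6 = -b/6 + c/6)
z(d) = 8/d
I = 943 (I = -2 + (-121 - 1*284)*((-1/6*(-2) + (1/6)*(-4)) - 1*2) = -2 + (-121 - 284)*((1/3 - 2/3) - 2) = -2 - 405*(-1/3 - 2) = -2 - 405*(-7/3) = -2 + 945 = 943)
I + 1/(-9186 + z(118)) = 943 + 1/(-9186 + 8/118) = 943 + 1/(-9186 + 8*(1/118)) = 943 + 1/(-9186 + 4/59) = 943 + 1/(-541970/59) = 943 - 59/541970 = 511077651/541970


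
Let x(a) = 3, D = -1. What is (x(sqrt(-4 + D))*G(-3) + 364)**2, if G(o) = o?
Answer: 126025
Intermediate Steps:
(x(sqrt(-4 + D))*G(-3) + 364)**2 = (3*(-3) + 364)**2 = (-9 + 364)**2 = 355**2 = 126025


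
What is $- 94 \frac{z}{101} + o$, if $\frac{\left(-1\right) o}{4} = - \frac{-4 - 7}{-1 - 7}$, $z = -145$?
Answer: $\frac{28371}{202} \approx 140.45$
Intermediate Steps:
$o = \frac{11}{2}$ ($o = - 4 \left(- \frac{-4 - 7}{-1 - 7}\right) = - 4 \left(- \frac{-11}{-8}\right) = - 4 \left(- \frac{\left(-11\right) \left(-1\right)}{8}\right) = - 4 \left(\left(-1\right) \frac{11}{8}\right) = \left(-4\right) \left(- \frac{11}{8}\right) = \frac{11}{2} \approx 5.5$)
$- 94 \frac{z}{101} + o = - 94 \left(- \frac{145}{101}\right) + \frac{11}{2} = - 94 \left(\left(-145\right) \frac{1}{101}\right) + \frac{11}{2} = \left(-94\right) \left(- \frac{145}{101}\right) + \frac{11}{2} = \frac{13630}{101} + \frac{11}{2} = \frac{28371}{202}$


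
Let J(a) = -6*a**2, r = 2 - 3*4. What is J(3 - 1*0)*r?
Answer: 540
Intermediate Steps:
r = -10 (r = 2 - 12 = -10)
J(3 - 1*0)*r = -6*(3 - 1*0)**2*(-10) = -6*(3 + 0)**2*(-10) = -6*3**2*(-10) = -6*9*(-10) = -54*(-10) = 540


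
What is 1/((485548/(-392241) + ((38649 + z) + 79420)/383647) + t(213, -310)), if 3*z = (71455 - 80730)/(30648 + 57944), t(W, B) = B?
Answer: -1904501241524112/592166814117126607 ≈ -0.0032162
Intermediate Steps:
z = -1325/37968 (z = ((71455 - 80730)/(30648 + 57944))/3 = (-9275/88592)/3 = (-9275*1/88592)/3 = (1/3)*(-1325/12656) = -1325/37968 ≈ -0.034898)
1/((485548/(-392241) + ((38649 + z) + 79420)/383647) + t(213, -310)) = 1/((485548/(-392241) + ((38649 - 1325/37968) + 79420)/383647) - 310) = 1/((485548*(-1/392241) + (1467423907/37968 + 79420)*(1/383647)) - 310) = 1/((-485548/392241 + (4482842467/37968)*(1/383647)) - 310) = 1/((-485548/392241 + 4482842467/14566309296) - 310) = 1/(-1771429244651887/1904501241524112 - 310) = 1/(-592166814117126607/1904501241524112) = -1904501241524112/592166814117126607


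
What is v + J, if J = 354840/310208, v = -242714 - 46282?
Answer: -11206064541/38776 ≈ -2.8900e+5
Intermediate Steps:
v = -288996
J = 44355/38776 (J = 354840*(1/310208) = 44355/38776 ≈ 1.1439)
v + J = -288996 + 44355/38776 = -11206064541/38776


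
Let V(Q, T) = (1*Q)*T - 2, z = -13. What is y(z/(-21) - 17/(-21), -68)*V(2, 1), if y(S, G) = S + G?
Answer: 0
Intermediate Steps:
V(Q, T) = -2 + Q*T (V(Q, T) = Q*T - 2 = -2 + Q*T)
y(S, G) = G + S
y(z/(-21) - 17/(-21), -68)*V(2, 1) = (-68 + (-13/(-21) - 17/(-21)))*(-2 + 2*1) = (-68 + (-13*(-1/21) - 17*(-1/21)))*(-2 + 2) = (-68 + (13/21 + 17/21))*0 = (-68 + 10/7)*0 = -466/7*0 = 0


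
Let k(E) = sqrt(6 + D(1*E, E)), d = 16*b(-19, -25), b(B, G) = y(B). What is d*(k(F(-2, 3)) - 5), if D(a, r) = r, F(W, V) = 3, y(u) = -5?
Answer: 160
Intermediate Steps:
b(B, G) = -5
d = -80 (d = 16*(-5) = -80)
k(E) = sqrt(6 + E)
d*(k(F(-2, 3)) - 5) = -80*(sqrt(6 + 3) - 5) = -80*(sqrt(9) - 5) = -80*(3 - 5) = -80*(-2) = 160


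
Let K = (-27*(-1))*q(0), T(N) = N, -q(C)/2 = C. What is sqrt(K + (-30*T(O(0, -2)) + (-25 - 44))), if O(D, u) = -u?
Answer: I*sqrt(129) ≈ 11.358*I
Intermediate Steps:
q(C) = -2*C
K = 0 (K = (-27*(-1))*(-2*0) = 27*0 = 0)
sqrt(K + (-30*T(O(0, -2)) + (-25 - 44))) = sqrt(0 + (-(-30)*(-2) + (-25 - 44))) = sqrt(0 + (-30*2 - 69)) = sqrt(0 + (-60 - 69)) = sqrt(0 - 129) = sqrt(-129) = I*sqrt(129)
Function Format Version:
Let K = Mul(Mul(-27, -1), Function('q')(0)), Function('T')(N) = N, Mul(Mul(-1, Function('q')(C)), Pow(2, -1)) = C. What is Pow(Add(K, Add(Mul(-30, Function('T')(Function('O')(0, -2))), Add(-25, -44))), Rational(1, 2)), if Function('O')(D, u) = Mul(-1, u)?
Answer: Mul(I, Pow(129, Rational(1, 2))) ≈ Mul(11.358, I)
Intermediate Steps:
Function('q')(C) = Mul(-2, C)
K = 0 (K = Mul(Mul(-27, -1), Mul(-2, 0)) = Mul(27, 0) = 0)
Pow(Add(K, Add(Mul(-30, Function('T')(Function('O')(0, -2))), Add(-25, -44))), Rational(1, 2)) = Pow(Add(0, Add(Mul(-30, Mul(-1, -2)), Add(-25, -44))), Rational(1, 2)) = Pow(Add(0, Add(Mul(-30, 2), -69)), Rational(1, 2)) = Pow(Add(0, Add(-60, -69)), Rational(1, 2)) = Pow(Add(0, -129), Rational(1, 2)) = Pow(-129, Rational(1, 2)) = Mul(I, Pow(129, Rational(1, 2)))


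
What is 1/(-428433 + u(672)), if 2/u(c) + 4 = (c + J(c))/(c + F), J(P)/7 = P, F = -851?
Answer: -3046/1305007097 ≈ -2.3341e-6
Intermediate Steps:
J(P) = 7*P
u(c) = 2/(-4 + 8*c/(-851 + c)) (u(c) = 2/(-4 + (c + 7*c)/(c - 851)) = 2/(-4 + (8*c)/(-851 + c)) = 2/(-4 + 8*c/(-851 + c)))
1/(-428433 + u(672)) = 1/(-428433 + (-851 + 672)/(2*(851 + 672))) = 1/(-428433 + (½)*(-179)/1523) = 1/(-428433 + (½)*(1/1523)*(-179)) = 1/(-428433 - 179/3046) = 1/(-1305007097/3046) = -3046/1305007097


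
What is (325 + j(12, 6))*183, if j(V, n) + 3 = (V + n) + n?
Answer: 63318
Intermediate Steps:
j(V, n) = -3 + V + 2*n (j(V, n) = -3 + ((V + n) + n) = -3 + (V + 2*n) = -3 + V + 2*n)
(325 + j(12, 6))*183 = (325 + (-3 + 12 + 2*6))*183 = (325 + (-3 + 12 + 12))*183 = (325 + 21)*183 = 346*183 = 63318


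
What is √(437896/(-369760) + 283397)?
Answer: √151353798437665/23110 ≈ 532.35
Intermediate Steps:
√(437896/(-369760) + 283397) = √(437896*(-1/369760) + 283397) = √(-54737/46220 + 283397) = √(13098554603/46220) = √151353798437665/23110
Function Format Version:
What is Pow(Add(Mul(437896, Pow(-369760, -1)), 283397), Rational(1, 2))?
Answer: Mul(Rational(1, 23110), Pow(151353798437665, Rational(1, 2))) ≈ 532.35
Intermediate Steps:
Pow(Add(Mul(437896, Pow(-369760, -1)), 283397), Rational(1, 2)) = Pow(Add(Mul(437896, Rational(-1, 369760)), 283397), Rational(1, 2)) = Pow(Add(Rational(-54737, 46220), 283397), Rational(1, 2)) = Pow(Rational(13098554603, 46220), Rational(1, 2)) = Mul(Rational(1, 23110), Pow(151353798437665, Rational(1, 2)))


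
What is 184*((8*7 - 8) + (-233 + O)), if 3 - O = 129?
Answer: -57224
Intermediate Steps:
O = -126 (O = 3 - 1*129 = 3 - 129 = -126)
184*((8*7 - 8) + (-233 + O)) = 184*((8*7 - 8) + (-233 - 126)) = 184*((56 - 8) - 359) = 184*(48 - 359) = 184*(-311) = -57224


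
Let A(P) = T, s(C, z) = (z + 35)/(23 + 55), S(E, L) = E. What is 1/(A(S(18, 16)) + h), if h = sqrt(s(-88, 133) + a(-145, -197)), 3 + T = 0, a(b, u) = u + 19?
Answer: -13/801 - I*sqrt(3302)/801 ≈ -0.01623 - 0.071739*I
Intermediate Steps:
a(b, u) = 19 + u
T = -3 (T = -3 + 0 = -3)
s(C, z) = 35/78 + z/78 (s(C, z) = (35 + z)/78 = (35 + z)*(1/78) = 35/78 + z/78)
A(P) = -3
h = 3*I*sqrt(3302)/13 (h = sqrt((35/78 + (1/78)*133) + (19 - 197)) = sqrt((35/78 + 133/78) - 178) = sqrt(28/13 - 178) = sqrt(-2286/13) = 3*I*sqrt(3302)/13 ≈ 13.261*I)
1/(A(S(18, 16)) + h) = 1/(-3 + 3*I*sqrt(3302)/13)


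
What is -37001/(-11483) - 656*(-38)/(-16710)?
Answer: 166019243/95940465 ≈ 1.7304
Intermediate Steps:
-37001/(-11483) - 656*(-38)/(-16710) = -37001*(-1/11483) + 24928*(-1/16710) = 37001/11483 - 12464/8355 = 166019243/95940465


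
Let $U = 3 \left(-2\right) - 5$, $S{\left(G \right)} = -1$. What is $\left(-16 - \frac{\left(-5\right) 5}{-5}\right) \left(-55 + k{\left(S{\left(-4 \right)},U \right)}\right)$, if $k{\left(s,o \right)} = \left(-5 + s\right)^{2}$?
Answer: $399$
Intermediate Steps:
$U = -11$ ($U = -6 - 5 = -11$)
$\left(-16 - \frac{\left(-5\right) 5}{-5}\right) \left(-55 + k{\left(S{\left(-4 \right)},U \right)}\right) = \left(-16 - \frac{\left(-5\right) 5}{-5}\right) \left(-55 + \left(-5 - 1\right)^{2}\right) = \left(-16 - \left(-25\right) \left(- \frac{1}{5}\right)\right) \left(-55 + \left(-6\right)^{2}\right) = \left(-16 - 5\right) \left(-55 + 36\right) = \left(-16 - 5\right) \left(-19\right) = \left(-21\right) \left(-19\right) = 399$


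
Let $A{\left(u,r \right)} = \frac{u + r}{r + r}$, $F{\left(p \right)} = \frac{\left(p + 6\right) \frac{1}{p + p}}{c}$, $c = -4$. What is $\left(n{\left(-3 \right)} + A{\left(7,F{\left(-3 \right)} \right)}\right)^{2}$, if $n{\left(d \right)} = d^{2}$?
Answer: $\frac{5625}{4} \approx 1406.3$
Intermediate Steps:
$F{\left(p \right)} = - \frac{6 + p}{8 p}$ ($F{\left(p \right)} = \frac{\left(p + 6\right) \frac{1}{p + p}}{-4} = \frac{6 + p}{2 p} \left(- \frac{1}{4}\right) = - \frac{6 + p}{8 p}$)
$A{\left(u,r \right)} = \frac{r + u}{2 r}$
$\left(n{\left(-3 \right)} + A{\left(7,F{\left(-3 \right)} \right)}\right)^{2} = \left(\left(-3\right)^{2} + \frac{\frac{-6 - -3}{8 \left(-3\right)} + 7}{2 \frac{-6 - -3}{8 \left(-3\right)}}\right)^{2} = \left(9 + \frac{\frac{1}{8} \left(- \frac{1}{3}\right) \left(-6 + 3\right) + 7}{2 \cdot \frac{1}{8} \left(- \frac{1}{3}\right) \left(-6 + 3\right)}\right)^{2} = \left(9 + \frac{\frac{1}{8} \left(- \frac{1}{3}\right) \left(-3\right) + 7}{2 \cdot \frac{1}{8} \left(- \frac{1}{3}\right) \left(-3\right)}\right)^{2} = \left(9 + \frac{\frac{1}{\frac{1}{8}} \left(\frac{1}{8} + 7\right)}{2}\right)^{2} = \left(9 + \frac{1}{2} \cdot 8 \cdot \frac{57}{8}\right)^{2} = \left(9 + \frac{57}{2}\right)^{2} = \left(\frac{75}{2}\right)^{2} = \frac{5625}{4}$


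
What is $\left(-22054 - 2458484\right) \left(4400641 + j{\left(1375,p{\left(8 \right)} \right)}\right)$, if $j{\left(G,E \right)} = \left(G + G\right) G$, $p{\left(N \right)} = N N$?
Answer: $-20295491537358$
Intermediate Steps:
$p{\left(N \right)} = N^{2}$
$j{\left(G,E \right)} = 2 G^{2}$ ($j{\left(G,E \right)} = 2 G G = 2 G^{2}$)
$\left(-22054 - 2458484\right) \left(4400641 + j{\left(1375,p{\left(8 \right)} \right)}\right) = \left(-22054 - 2458484\right) \left(4400641 + 2 \cdot 1375^{2}\right) = \left(-22054 - 2458484\right) \left(4400641 + 2 \cdot 1890625\right) = \left(-22054 - 2458484\right) \left(4400641 + 3781250\right) = \left(-2480538\right) 8181891 = -20295491537358$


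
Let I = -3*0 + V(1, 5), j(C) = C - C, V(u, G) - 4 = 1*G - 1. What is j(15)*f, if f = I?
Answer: 0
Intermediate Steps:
V(u, G) = 3 + G (V(u, G) = 4 + (1*G - 1) = 4 + (G - 1) = 4 + (-1 + G) = 3 + G)
j(C) = 0
I = 8 (I = -3*0 + (3 + 5) = 0 + 8 = 8)
f = 8
j(15)*f = 0*8 = 0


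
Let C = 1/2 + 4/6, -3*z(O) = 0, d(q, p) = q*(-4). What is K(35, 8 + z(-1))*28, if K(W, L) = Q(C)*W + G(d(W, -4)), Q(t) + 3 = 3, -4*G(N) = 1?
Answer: -7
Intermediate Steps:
d(q, p) = -4*q
G(N) = -¼ (G(N) = -¼*1 = -¼)
z(O) = 0 (z(O) = -⅓*0 = 0)
C = 7/6 (C = 1*(½) + 4*(⅙) = ½ + ⅔ = 7/6 ≈ 1.1667)
Q(t) = 0 (Q(t) = -3 + 3 = 0)
K(W, L) = -¼ (K(W, L) = 0*W - ¼ = 0 - ¼ = -¼)
K(35, 8 + z(-1))*28 = -¼*28 = -7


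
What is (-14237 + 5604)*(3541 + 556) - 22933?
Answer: -35392334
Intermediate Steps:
(-14237 + 5604)*(3541 + 556) - 22933 = -8633*4097 - 22933 = -35369401 - 22933 = -35392334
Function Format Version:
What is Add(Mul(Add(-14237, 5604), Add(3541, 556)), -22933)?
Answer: -35392334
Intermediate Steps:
Add(Mul(Add(-14237, 5604), Add(3541, 556)), -22933) = Add(Mul(-8633, 4097), -22933) = Add(-35369401, -22933) = -35392334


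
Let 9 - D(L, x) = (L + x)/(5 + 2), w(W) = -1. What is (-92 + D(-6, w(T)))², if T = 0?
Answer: 6724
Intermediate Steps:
D(L, x) = 9 - L/7 - x/7 (D(L, x) = 9 - (L + x)/(5 + 2) = 9 - (L + x)/7 = 9 - (L/7 + x/7) = 9 + (-L/7 - x/7) = 9 - L/7 - x/7)
(-92 + D(-6, w(T)))² = (-92 + (9 - ⅐*(-6) - ⅐*(-1)))² = (-92 + (9 + 6/7 + ⅐))² = (-92 + 10)² = (-82)² = 6724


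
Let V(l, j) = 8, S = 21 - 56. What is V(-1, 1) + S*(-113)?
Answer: 3963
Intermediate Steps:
S = -35
V(-1, 1) + S*(-113) = 8 - 35*(-113) = 8 + 3955 = 3963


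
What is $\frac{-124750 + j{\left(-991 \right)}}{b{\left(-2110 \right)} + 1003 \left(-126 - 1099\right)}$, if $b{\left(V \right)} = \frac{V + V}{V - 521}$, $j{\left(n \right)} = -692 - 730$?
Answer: $\frac{331958532}{3232639705} \approx 0.10269$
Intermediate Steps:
$j{\left(n \right)} = -1422$ ($j{\left(n \right)} = -692 - 730 = -1422$)
$b{\left(V \right)} = \frac{2 V}{-521 + V}$
$\frac{-124750 + j{\left(-991 \right)}}{b{\left(-2110 \right)} + 1003 \left(-126 - 1099\right)} = \frac{-124750 - 1422}{2 \left(-2110\right) \frac{1}{-521 - 2110} + 1003 \left(-126 - 1099\right)} = - \frac{126172}{2 \left(-2110\right) \frac{1}{-2631} + 1003 \left(-1225\right)} = - \frac{126172}{2 \left(-2110\right) \left(- \frac{1}{2631}\right) - 1228675} = - \frac{126172}{\frac{4220}{2631} - 1228675} = - \frac{126172}{- \frac{3232639705}{2631}} = \left(-126172\right) \left(- \frac{2631}{3232639705}\right) = \frac{331958532}{3232639705}$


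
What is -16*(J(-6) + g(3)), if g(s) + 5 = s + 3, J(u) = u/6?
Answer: 0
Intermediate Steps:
J(u) = u/6 (J(u) = u*(1/6) = u/6)
g(s) = -2 + s (g(s) = -5 + (s + 3) = -5 + (3 + s) = -2 + s)
-16*(J(-6) + g(3)) = -16*((1/6)*(-6) + (-2 + 3)) = -16*(-1 + 1) = -16*0 = 0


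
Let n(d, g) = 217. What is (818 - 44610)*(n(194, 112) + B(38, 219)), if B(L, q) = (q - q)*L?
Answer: -9502864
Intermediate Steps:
B(L, q) = 0 (B(L, q) = 0*L = 0)
(818 - 44610)*(n(194, 112) + B(38, 219)) = (818 - 44610)*(217 + 0) = -43792*217 = -9502864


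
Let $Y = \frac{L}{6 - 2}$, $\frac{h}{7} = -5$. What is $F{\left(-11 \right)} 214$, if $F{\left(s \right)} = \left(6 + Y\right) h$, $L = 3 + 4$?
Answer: $- \frac{116095}{2} \approx -58048.0$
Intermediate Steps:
$h = -35$ ($h = 7 \left(-5\right) = -35$)
$L = 7$
$Y = \frac{7}{4}$ ($Y = \frac{7}{6 - 2} = \frac{7}{4} \approx 1.75$)
$F{\left(s \right)} = - \frac{1085}{4}$ ($F{\left(s \right)} = \left(6 + \frac{7}{4}\right) \left(-35\right) = \frac{31}{4} \left(-35\right) = - \frac{1085}{4}$)
$F{\left(-11 \right)} 214 = \left(- \frac{1085}{4}\right) 214 = - \frac{116095}{2}$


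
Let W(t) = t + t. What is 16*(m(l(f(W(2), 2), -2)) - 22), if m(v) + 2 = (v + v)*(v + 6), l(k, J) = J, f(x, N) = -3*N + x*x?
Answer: -640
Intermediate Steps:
W(t) = 2*t
f(x, N) = x² - 3*N (f(x, N) = -3*N + x² = x² - 3*N)
m(v) = -2 + 2*v*(6 + v) (m(v) = -2 + (v + v)*(v + 6) = -2 + (2*v)*(6 + v) = -2 + 2*v*(6 + v))
16*(m(l(f(W(2), 2), -2)) - 22) = 16*((-2 + 2*(-2)² + 12*(-2)) - 22) = 16*((-2 + 2*4 - 24) - 22) = 16*((-2 + 8 - 24) - 22) = 16*(-18 - 22) = 16*(-40) = -640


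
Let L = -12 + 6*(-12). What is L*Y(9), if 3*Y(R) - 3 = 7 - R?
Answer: -28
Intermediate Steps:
L = -84 (L = -12 - 72 = -84)
Y(R) = 10/3 - R/3 (Y(R) = 1 + (7 - R)/3 = 1 + (7/3 - R/3) = 10/3 - R/3)
L*Y(9) = -84*(10/3 - 1/3*9) = -84*(10/3 - 3) = -84*1/3 = -28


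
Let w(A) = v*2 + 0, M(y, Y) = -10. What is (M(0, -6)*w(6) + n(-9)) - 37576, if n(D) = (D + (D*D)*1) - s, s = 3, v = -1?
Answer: -37487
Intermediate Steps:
w(A) = -2 (w(A) = -1*2 + 0 = -2 + 0 = -2)
n(D) = -3 + D + D**2 (n(D) = (D + (D*D)*1) - 1*3 = (D + D**2*1) - 3 = (D + D**2) - 3 = -3 + D + D**2)
(M(0, -6)*w(6) + n(-9)) - 37576 = (-10*(-2) + (-3 - 9 + (-9)**2)) - 37576 = (20 + (-3 - 9 + 81)) - 37576 = (20 + 69) - 37576 = 89 - 37576 = -37487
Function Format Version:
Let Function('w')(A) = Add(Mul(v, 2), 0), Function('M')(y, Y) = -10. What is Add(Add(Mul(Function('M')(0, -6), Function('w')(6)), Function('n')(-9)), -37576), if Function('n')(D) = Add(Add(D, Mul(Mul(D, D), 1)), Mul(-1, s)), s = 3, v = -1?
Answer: -37487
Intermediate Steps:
Function('w')(A) = -2 (Function('w')(A) = Add(Mul(-1, 2), 0) = Add(-2, 0) = -2)
Function('n')(D) = Add(-3, D, Pow(D, 2)) (Function('n')(D) = Add(Add(D, Mul(Mul(D, D), 1)), Mul(-1, 3)) = Add(Add(D, Mul(Pow(D, 2), 1)), -3) = Add(Add(D, Pow(D, 2)), -3) = Add(-3, D, Pow(D, 2)))
Add(Add(Mul(Function('M')(0, -6), Function('w')(6)), Function('n')(-9)), -37576) = Add(Add(Mul(-10, -2), Add(-3, -9, Pow(-9, 2))), -37576) = Add(Add(20, Add(-3, -9, 81)), -37576) = Add(Add(20, 69), -37576) = Add(89, -37576) = -37487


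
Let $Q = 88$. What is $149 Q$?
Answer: $13112$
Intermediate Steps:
$149 Q = 149 \cdot 88 = 13112$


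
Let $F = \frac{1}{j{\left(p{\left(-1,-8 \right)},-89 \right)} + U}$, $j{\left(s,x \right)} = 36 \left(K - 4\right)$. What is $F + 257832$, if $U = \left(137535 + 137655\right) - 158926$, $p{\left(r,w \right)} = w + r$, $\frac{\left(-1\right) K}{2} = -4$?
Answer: $\frac{30013707457}{116408} \approx 2.5783 \cdot 10^{5}$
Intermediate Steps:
$K = 8$ ($K = \left(-2\right) \left(-4\right) = 8$)
$p{\left(r,w \right)} = r + w$
$j{\left(s,x \right)} = 144$ ($j{\left(s,x \right)} = 36 \left(8 - 4\right) = 36 \cdot 4 = 144$)
$U = 116264$ ($U = 275190 - 158926 = 116264$)
$F = \frac{1}{116408}$ ($F = \frac{1}{144 + 116264} = \frac{1}{116408} \approx 8.5905 \cdot 10^{-6}$)
$F + 257832 = \frac{1}{116408} + 257832 = \frac{30013707457}{116408}$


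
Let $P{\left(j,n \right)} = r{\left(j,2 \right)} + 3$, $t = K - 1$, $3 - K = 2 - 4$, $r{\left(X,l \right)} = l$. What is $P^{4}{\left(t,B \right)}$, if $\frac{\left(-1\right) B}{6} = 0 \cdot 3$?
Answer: $625$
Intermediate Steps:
$K = 5$ ($K = 3 - \left(2 - 4\right) = 3 - -2 = 3 + 2 = 5$)
$B = 0$ ($B = - 6 \cdot 0 \cdot 3 = \left(-6\right) 0 = 0$)
$t = 4$ ($t = 5 - 1 = 4$)
$P{\left(j,n \right)} = 5$ ($P{\left(j,n \right)} = 2 + 3 = 5$)
$P^{4}{\left(t,B \right)} = 5^{4} = 625$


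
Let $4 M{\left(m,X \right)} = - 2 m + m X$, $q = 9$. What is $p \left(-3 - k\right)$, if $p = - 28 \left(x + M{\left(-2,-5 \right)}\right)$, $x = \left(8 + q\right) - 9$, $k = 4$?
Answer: $2254$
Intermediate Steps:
$M{\left(m,X \right)} = - \frac{m}{2} + \frac{X m}{4}$ ($M{\left(m,X \right)} = \frac{- 2 m + m X}{4} = \frac{- 2 m + X m}{4} = - \frac{m}{2} + \frac{X m}{4}$)
$x = 8$ ($x = \left(8 + 9\right) - 9 = 17 - 9 = 8$)
$p = -322$ ($p = - 28 \left(8 + \frac{1}{4} \left(-2\right) \left(-2 - 5\right)\right) = - 28 \left(8 + \frac{1}{4} \left(-2\right) \left(-7\right)\right) = - 28 \left(8 + \frac{7}{2}\right) = \left(-28\right) \frac{23}{2} = -322$)
$p \left(-3 - k\right) = - 322 \left(-3 - 4\right) = \left(-322\right) \left(-7\right) = 2254$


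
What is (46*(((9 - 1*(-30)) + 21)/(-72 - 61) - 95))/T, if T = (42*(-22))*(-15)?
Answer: -58397/184338 ≈ -0.31679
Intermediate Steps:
T = 13860 (T = -924*(-15) = 13860)
(46*(((9 - 1*(-30)) + 21)/(-72 - 61) - 95))/T = (46*(((9 - 1*(-30)) + 21)/(-72 - 61) - 95))/13860 = (46*(((9 + 30) + 21)/(-133) - 95))*(1/13860) = (46*((39 + 21)*(-1/133) - 95))*(1/13860) = (46*(60*(-1/133) - 95))*(1/13860) = (46*(-60/133 - 95))*(1/13860) = (46*(-12695/133))*(1/13860) = -583970/133*1/13860 = -58397/184338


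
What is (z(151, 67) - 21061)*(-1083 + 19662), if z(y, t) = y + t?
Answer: -387242097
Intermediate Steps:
z(y, t) = t + y
(z(151, 67) - 21061)*(-1083 + 19662) = ((67 + 151) - 21061)*(-1083 + 19662) = (218 - 21061)*18579 = -20843*18579 = -387242097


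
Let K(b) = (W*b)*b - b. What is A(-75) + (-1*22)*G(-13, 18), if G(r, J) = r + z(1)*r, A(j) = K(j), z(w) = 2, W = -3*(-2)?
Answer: 34683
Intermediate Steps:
W = 6
K(b) = -b + 6*b**2 (K(b) = (6*b)*b - b = 6*b**2 - b = -b + 6*b**2)
A(j) = j*(-1 + 6*j)
G(r, J) = 3*r (G(r, J) = r + 2*r = 3*r)
A(-75) + (-1*22)*G(-13, 18) = -75*(-1 + 6*(-75)) + (-1*22)*(3*(-13)) = -75*(-1 - 450) - 22*(-39) = -75*(-451) + 858 = 33825 + 858 = 34683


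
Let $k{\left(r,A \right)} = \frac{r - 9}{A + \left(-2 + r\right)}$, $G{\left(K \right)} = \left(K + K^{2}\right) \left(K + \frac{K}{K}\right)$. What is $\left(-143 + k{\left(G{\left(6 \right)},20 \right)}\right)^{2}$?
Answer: $\frac{218359729}{10816} \approx 20189.0$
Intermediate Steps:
$G{\left(K \right)} = \left(1 + K\right) \left(K + K^{2}\right)$ ($G{\left(K \right)} = \left(K + K^{2}\right) \left(K + 1\right) = \left(K + K^{2}\right) \left(1 + K\right) = \left(1 + K\right) \left(K + K^{2}\right)$)
$k{\left(r,A \right)} = \frac{-9 + r}{-2 + A + r}$
$\left(-143 + k{\left(G{\left(6 \right)},20 \right)}\right)^{2} = \left(-143 + \frac{-9 + 6 \left(1 + 6\right)^{2}}{-2 + 20 + 6 \left(1 + 6\right)^{2}}\right)^{2} = \left(-143 + \frac{-9 + 6 \cdot 7^{2}}{-2 + 20 + 6 \cdot 7^{2}}\right)^{2} = \left(-143 + \frac{-9 + 6 \cdot 49}{-2 + 20 + 6 \cdot 49}\right)^{2} = \left(-143 + \frac{-9 + 294}{-2 + 20 + 294}\right)^{2} = \left(-143 + \frac{1}{312} \cdot 285\right)^{2} = \left(-143 + \frac{95}{104}\right)^{2} = \left(- \frac{14777}{104}\right)^{2} = \frac{218359729}{10816}$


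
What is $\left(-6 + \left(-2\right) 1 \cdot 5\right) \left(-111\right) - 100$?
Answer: $1676$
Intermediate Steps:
$\left(-6 + \left(-2\right) 1 \cdot 5\right) \left(-111\right) - 100 = \left(-6 - 10\right) \left(-111\right) - 100 = \left(-16\right) \left(-111\right) - 100 = 1776 - 100 = 1676$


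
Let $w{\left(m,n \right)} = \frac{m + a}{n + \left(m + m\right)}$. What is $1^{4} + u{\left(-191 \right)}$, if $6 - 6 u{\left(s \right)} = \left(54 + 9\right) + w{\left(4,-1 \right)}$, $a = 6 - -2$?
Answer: $- \frac{123}{14} \approx -8.7857$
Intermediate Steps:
$a = 8$ ($a = 6 + 2 = 8$)
$w{\left(m,n \right)} = \frac{8 + m}{n + 2 m}$ ($w{\left(m,n \right)} = \frac{m + 8}{n + \left(m + m\right)} = \frac{8 + m}{n + 2 m}$)
$u{\left(s \right)} = - \frac{137}{14}$ ($u{\left(s \right)} = 1 - \frac{\left(54 + 9\right) + \frac{8 + 4}{-1 + 2 \cdot 4}}{6} = 1 - \frac{63 + \frac{1}{-1 + 8} \cdot 12}{6} = 1 - \frac{63 + \frac{1}{7} \cdot 12}{6} = 1 - \frac{63 + \frac{12}{7}}{6} = 1 - \frac{151}{14} = - \frac{137}{14}$)
$1^{4} + u{\left(-191 \right)} = 1^{4} - \frac{137}{14} = 1 - \frac{137}{14} = - \frac{123}{14}$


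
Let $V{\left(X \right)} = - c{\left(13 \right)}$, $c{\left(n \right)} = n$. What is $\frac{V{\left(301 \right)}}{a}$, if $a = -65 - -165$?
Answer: $- \frac{13}{100} \approx -0.13$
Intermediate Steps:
$V{\left(X \right)} = -13$ ($V{\left(X \right)} = \left(-1\right) 13 = -13$)
$a = 100$ ($a = -65 + 165 = 100$)
$\frac{V{\left(301 \right)}}{a} = - \frac{13}{100}$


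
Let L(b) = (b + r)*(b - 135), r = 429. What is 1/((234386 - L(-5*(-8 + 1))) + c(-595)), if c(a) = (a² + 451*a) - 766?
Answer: 1/365700 ≈ 2.7345e-6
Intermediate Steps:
c(a) = -766 + a² + 451*a
L(b) = (-135 + b)*(429 + b) (L(b) = (b + 429)*(b - 135) = (429 + b)*(-135 + b) = (-135 + b)*(429 + b))
1/((234386 - L(-5*(-8 + 1))) + c(-595)) = 1/((234386 - (-57915 + (-5*(-8 + 1))² + 294*(-5*(-8 + 1)))) + (-766 + (-595)² + 451*(-595))) = 1/((234386 - (-57915 + (-5*(-7))² + 294*(-5*(-7)))) + (-766 + 354025 - 268345)) = 1/((234386 - (-57915 + 35² + 294*35)) + 84914) = 1/((234386 - (-57915 + 1225 + 10290)) + 84914) = 1/((234386 - 1*(-46400)) + 84914) = 1/((234386 + 46400) + 84914) = 1/(280786 + 84914) = 1/365700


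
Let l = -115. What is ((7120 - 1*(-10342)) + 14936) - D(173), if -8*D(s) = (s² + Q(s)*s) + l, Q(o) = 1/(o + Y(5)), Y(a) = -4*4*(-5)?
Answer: 73116667/2024 ≈ 36125.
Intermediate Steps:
Y(a) = 80 (Y(a) = -16*(-5) = 80)
Q(o) = 1/(80 + o) (Q(o) = 1/(o + 80) = 1/(80 + o))
D(s) = 115/8 - s²/8 - s/(8*(80 + s)) (D(s) = -((s² + s/(80 + s)) - 115)/8 = -(-115 + s² + s/(80 + s))/8 = 115/8 - s²/8 - s/(8*(80 + s)))
((7120 - 1*(-10342)) + 14936) - D(173) = ((7120 - 1*(-10342)) + 14936) - (-1*173 + (80 + 173)*(115 - 1*173²))/(8*(80 + 173)) = ((7120 + 10342) + 14936) - (-173 + 253*(115 - 1*29929))/(8*253) = (17462 + 14936) - (-173 + 253*(115 - 29929))/(8*253) = 32398 - (-173 + 253*(-29814))/(8*253) = 32398 - (-173 - 7542942)/(8*253) = 32398 - (-7543115)/(8*253) = 32398 - 1*(-7543115/2024) = 32398 + 7543115/2024 = 73116667/2024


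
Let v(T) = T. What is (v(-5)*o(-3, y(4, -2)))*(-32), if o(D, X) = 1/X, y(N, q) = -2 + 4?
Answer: 80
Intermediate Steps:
y(N, q) = 2
(v(-5)*o(-3, y(4, -2)))*(-32) = -5/2*(-32) = 80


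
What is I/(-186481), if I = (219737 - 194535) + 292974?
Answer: -318176/186481 ≈ -1.7062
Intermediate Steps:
I = 318176 (I = 25202 + 292974 = 318176)
I/(-186481) = 318176/(-186481) = 318176*(-1/186481) = -318176/186481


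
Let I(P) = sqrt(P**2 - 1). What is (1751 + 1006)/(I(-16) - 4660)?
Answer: -2569524/4343069 - 2757*sqrt(255)/21715345 ≈ -0.59367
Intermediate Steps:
I(P) = sqrt(-1 + P**2)
(1751 + 1006)/(I(-16) - 4660) = (1751 + 1006)/(sqrt(-1 + (-16)**2) - 4660) = 2757/(sqrt(-1 + 256) - 4660) = 2757/(sqrt(255) - 4660) = 2757/(-4660 + sqrt(255))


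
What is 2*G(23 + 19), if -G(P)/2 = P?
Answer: -168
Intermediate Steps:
G(P) = -2*P
2*G(23 + 19) = 2*(-2*(23 + 19)) = 2*(-2*42) = 2*(-84) = -168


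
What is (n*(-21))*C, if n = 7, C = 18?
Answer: -2646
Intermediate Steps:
(n*(-21))*C = (7*(-21))*18 = -147*18 = -2646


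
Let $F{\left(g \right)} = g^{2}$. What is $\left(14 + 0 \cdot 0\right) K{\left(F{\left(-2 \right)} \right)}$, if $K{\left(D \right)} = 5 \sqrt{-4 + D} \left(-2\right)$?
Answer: $0$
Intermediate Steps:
$K{\left(D \right)} = - 10 \sqrt{-4 + D}$
$\left(14 + 0 \cdot 0\right) K{\left(F{\left(-2 \right)} \right)} = \left(14 + 0 \cdot 0\right) \left(- 10 \sqrt{-4 + \left(-2\right)^{2}}\right) = \left(14 + 0\right) \left(- 10 \sqrt{-4 + 4}\right) = 14 \left(- 10 \sqrt{0}\right) = 14 \left(\left(-10\right) 0\right) = 14 \cdot 0 = 0$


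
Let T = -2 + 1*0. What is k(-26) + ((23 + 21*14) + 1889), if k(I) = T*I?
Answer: 2258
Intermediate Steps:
T = -2 (T = -2 + 0 = -2)
k(I) = -2*I
k(-26) + ((23 + 21*14) + 1889) = -2*(-26) + ((23 + 21*14) + 1889) = 52 + ((23 + 294) + 1889) = 52 + (317 + 1889) = 52 + 2206 = 2258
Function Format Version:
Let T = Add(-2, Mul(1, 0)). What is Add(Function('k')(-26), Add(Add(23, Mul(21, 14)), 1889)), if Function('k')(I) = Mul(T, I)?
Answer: 2258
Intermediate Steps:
T = -2 (T = Add(-2, 0) = -2)
Function('k')(I) = Mul(-2, I)
Add(Function('k')(-26), Add(Add(23, Mul(21, 14)), 1889)) = Add(Mul(-2, -26), Add(Add(23, Mul(21, 14)), 1889)) = Add(52, Add(Add(23, 294), 1889)) = Add(52, Add(317, 1889)) = Add(52, 2206) = 2258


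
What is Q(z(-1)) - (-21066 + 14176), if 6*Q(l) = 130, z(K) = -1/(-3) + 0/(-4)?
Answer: 20735/3 ≈ 6911.7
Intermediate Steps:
z(K) = ⅓ (z(K) = -1*(-⅓) + 0*(-¼) = ⅓ + 0 = ⅓)
Q(l) = 65/3 (Q(l) = (⅙)*130 = 65/3)
Q(z(-1)) - (-21066 + 14176) = 65/3 - (-21066 + 14176) = 65/3 - 1*(-6890) = 65/3 + 6890 = 20735/3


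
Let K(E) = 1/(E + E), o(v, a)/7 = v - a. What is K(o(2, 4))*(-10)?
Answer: 5/14 ≈ 0.35714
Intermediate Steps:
o(v, a) = -7*a + 7*v (o(v, a) = 7*(v - a) = -7*a + 7*v)
K(E) = 1/(2*E)
K(o(2, 4))*(-10) = (1/(2*(-7*4 + 7*2)))*(-10) = (1/(2*(-28 + 14)))*(-10) = ((½)/(-14))*(-10) = ((½)*(-1/14))*(-10) = -1/28*(-10) = 5/14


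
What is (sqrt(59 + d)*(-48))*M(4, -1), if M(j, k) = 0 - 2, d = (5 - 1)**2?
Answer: 480*sqrt(3) ≈ 831.38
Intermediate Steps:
d = 16 (d = 4**2 = 16)
M(j, k) = -2
(sqrt(59 + d)*(-48))*M(4, -1) = (sqrt(59 + 16)*(-48))*(-2) = (sqrt(75)*(-48))*(-2) = ((5*sqrt(3))*(-48))*(-2) = -240*sqrt(3)*(-2) = 480*sqrt(3)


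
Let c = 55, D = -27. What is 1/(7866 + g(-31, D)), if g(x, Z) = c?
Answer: 1/7921 ≈ 0.00012625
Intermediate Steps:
g(x, Z) = 55
1/(7866 + g(-31, D)) = 1/(7866 + 55) = 1/7921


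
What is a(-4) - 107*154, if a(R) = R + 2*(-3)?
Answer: -16488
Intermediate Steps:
a(R) = -6 + R (a(R) = R - 6 = -6 + R)
a(-4) - 107*154 = (-6 - 4) - 107*154 = -10 - 16478 = -16488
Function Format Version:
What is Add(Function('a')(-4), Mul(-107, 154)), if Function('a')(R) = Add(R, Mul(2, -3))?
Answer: -16488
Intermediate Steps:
Function('a')(R) = Add(-6, R) (Function('a')(R) = Add(R, -6) = Add(-6, R))
Add(Function('a')(-4), Mul(-107, 154)) = Add(Add(-6, -4), Mul(-107, 154)) = Add(-10, -16478) = -16488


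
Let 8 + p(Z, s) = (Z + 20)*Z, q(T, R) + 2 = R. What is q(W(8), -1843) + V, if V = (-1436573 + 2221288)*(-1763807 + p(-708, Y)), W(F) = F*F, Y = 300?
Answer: -1001854274210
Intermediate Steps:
W(F) = F²
q(T, R) = -2 + R
p(Z, s) = -8 + Z*(20 + Z) (p(Z, s) = -8 + (Z + 20)*Z = -8 + (20 + Z)*Z = -8 + Z*(20 + Z))
V = -1001854272365 (V = (-1436573 + 2221288)*(-1763807 + (-8 + (-708)² + 20*(-708))) = 784715*(-1763807 + (-8 + 501264 - 14160)) = 784715*(-1763807 + 487096) = 784715*(-1276711) = -1001854272365)
q(W(8), -1843) + V = (-2 - 1843) - 1001854272365 = -1845 - 1001854272365 = -1001854274210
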